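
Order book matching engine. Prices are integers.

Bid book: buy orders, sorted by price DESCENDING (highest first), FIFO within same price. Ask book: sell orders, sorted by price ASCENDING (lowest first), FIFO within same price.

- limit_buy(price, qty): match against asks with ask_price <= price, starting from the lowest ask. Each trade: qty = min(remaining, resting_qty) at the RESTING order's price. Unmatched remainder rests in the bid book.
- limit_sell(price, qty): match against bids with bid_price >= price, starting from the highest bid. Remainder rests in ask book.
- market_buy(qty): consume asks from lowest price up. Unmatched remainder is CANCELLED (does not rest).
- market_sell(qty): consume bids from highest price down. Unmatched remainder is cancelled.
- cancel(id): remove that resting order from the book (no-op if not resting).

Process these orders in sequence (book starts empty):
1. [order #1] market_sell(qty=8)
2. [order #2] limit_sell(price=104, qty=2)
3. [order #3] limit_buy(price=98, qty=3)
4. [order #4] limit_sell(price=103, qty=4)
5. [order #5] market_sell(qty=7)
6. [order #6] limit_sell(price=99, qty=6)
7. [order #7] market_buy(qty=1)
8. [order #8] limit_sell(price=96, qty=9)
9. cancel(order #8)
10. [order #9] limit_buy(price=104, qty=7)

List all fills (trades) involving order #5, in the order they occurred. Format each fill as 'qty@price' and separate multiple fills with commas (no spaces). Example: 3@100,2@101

After op 1 [order #1] market_sell(qty=8): fills=none; bids=[-] asks=[-]
After op 2 [order #2] limit_sell(price=104, qty=2): fills=none; bids=[-] asks=[#2:2@104]
After op 3 [order #3] limit_buy(price=98, qty=3): fills=none; bids=[#3:3@98] asks=[#2:2@104]
After op 4 [order #4] limit_sell(price=103, qty=4): fills=none; bids=[#3:3@98] asks=[#4:4@103 #2:2@104]
After op 5 [order #5] market_sell(qty=7): fills=#3x#5:3@98; bids=[-] asks=[#4:4@103 #2:2@104]
After op 6 [order #6] limit_sell(price=99, qty=6): fills=none; bids=[-] asks=[#6:6@99 #4:4@103 #2:2@104]
After op 7 [order #7] market_buy(qty=1): fills=#7x#6:1@99; bids=[-] asks=[#6:5@99 #4:4@103 #2:2@104]
After op 8 [order #8] limit_sell(price=96, qty=9): fills=none; bids=[-] asks=[#8:9@96 #6:5@99 #4:4@103 #2:2@104]
After op 9 cancel(order #8): fills=none; bids=[-] asks=[#6:5@99 #4:4@103 #2:2@104]
After op 10 [order #9] limit_buy(price=104, qty=7): fills=#9x#6:5@99 #9x#4:2@103; bids=[-] asks=[#4:2@103 #2:2@104]

Answer: 3@98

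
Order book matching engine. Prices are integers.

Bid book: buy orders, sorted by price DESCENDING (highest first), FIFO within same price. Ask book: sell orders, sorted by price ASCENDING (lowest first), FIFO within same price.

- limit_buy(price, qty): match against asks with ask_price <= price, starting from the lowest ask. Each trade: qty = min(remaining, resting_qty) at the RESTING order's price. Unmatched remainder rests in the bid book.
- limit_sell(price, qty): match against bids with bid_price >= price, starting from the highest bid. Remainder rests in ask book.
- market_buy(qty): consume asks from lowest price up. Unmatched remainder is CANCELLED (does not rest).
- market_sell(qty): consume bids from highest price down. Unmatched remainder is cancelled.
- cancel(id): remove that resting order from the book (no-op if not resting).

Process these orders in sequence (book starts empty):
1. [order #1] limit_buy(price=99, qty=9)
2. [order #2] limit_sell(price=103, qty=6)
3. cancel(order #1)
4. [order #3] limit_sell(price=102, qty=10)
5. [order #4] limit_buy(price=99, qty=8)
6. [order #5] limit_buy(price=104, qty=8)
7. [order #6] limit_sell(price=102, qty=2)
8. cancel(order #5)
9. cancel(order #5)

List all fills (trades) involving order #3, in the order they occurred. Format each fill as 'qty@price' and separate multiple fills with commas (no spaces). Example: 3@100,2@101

Answer: 8@102

Derivation:
After op 1 [order #1] limit_buy(price=99, qty=9): fills=none; bids=[#1:9@99] asks=[-]
After op 2 [order #2] limit_sell(price=103, qty=6): fills=none; bids=[#1:9@99] asks=[#2:6@103]
After op 3 cancel(order #1): fills=none; bids=[-] asks=[#2:6@103]
After op 4 [order #3] limit_sell(price=102, qty=10): fills=none; bids=[-] asks=[#3:10@102 #2:6@103]
After op 5 [order #4] limit_buy(price=99, qty=8): fills=none; bids=[#4:8@99] asks=[#3:10@102 #2:6@103]
After op 6 [order #5] limit_buy(price=104, qty=8): fills=#5x#3:8@102; bids=[#4:8@99] asks=[#3:2@102 #2:6@103]
After op 7 [order #6] limit_sell(price=102, qty=2): fills=none; bids=[#4:8@99] asks=[#3:2@102 #6:2@102 #2:6@103]
After op 8 cancel(order #5): fills=none; bids=[#4:8@99] asks=[#3:2@102 #6:2@102 #2:6@103]
After op 9 cancel(order #5): fills=none; bids=[#4:8@99] asks=[#3:2@102 #6:2@102 #2:6@103]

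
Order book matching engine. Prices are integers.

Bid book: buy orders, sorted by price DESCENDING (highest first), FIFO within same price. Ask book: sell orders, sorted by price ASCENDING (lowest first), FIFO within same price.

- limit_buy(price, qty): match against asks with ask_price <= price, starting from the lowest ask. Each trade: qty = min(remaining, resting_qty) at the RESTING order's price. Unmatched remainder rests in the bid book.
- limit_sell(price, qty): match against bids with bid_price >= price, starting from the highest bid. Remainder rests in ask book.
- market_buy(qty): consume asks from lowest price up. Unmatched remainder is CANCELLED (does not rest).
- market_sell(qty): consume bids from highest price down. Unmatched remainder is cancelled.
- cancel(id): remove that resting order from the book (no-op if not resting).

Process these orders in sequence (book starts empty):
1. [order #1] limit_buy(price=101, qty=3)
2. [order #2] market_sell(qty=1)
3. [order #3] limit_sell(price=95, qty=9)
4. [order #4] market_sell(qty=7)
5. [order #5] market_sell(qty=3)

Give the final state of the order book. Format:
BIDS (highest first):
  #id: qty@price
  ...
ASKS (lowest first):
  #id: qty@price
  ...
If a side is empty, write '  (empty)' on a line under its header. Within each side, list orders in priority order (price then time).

After op 1 [order #1] limit_buy(price=101, qty=3): fills=none; bids=[#1:3@101] asks=[-]
After op 2 [order #2] market_sell(qty=1): fills=#1x#2:1@101; bids=[#1:2@101] asks=[-]
After op 3 [order #3] limit_sell(price=95, qty=9): fills=#1x#3:2@101; bids=[-] asks=[#3:7@95]
After op 4 [order #4] market_sell(qty=7): fills=none; bids=[-] asks=[#3:7@95]
After op 5 [order #5] market_sell(qty=3): fills=none; bids=[-] asks=[#3:7@95]

Answer: BIDS (highest first):
  (empty)
ASKS (lowest first):
  #3: 7@95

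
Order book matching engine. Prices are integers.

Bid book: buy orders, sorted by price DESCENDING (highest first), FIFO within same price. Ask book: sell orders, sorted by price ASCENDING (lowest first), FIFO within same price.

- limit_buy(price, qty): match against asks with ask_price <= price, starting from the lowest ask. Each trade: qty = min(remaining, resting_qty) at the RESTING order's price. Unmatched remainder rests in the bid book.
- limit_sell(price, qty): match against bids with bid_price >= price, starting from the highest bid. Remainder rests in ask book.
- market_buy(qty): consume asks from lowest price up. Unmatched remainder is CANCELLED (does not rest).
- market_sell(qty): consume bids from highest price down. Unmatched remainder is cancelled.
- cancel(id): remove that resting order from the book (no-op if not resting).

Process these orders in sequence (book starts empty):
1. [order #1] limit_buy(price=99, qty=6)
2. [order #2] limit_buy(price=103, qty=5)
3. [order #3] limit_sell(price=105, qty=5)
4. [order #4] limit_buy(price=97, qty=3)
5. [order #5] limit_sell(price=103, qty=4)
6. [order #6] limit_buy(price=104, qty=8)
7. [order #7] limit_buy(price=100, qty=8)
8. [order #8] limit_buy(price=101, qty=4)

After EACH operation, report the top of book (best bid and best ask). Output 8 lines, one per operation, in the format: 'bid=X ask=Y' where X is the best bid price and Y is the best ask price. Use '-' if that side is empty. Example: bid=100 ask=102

After op 1 [order #1] limit_buy(price=99, qty=6): fills=none; bids=[#1:6@99] asks=[-]
After op 2 [order #2] limit_buy(price=103, qty=5): fills=none; bids=[#2:5@103 #1:6@99] asks=[-]
After op 3 [order #3] limit_sell(price=105, qty=5): fills=none; bids=[#2:5@103 #1:6@99] asks=[#3:5@105]
After op 4 [order #4] limit_buy(price=97, qty=3): fills=none; bids=[#2:5@103 #1:6@99 #4:3@97] asks=[#3:5@105]
After op 5 [order #5] limit_sell(price=103, qty=4): fills=#2x#5:4@103; bids=[#2:1@103 #1:6@99 #4:3@97] asks=[#3:5@105]
After op 6 [order #6] limit_buy(price=104, qty=8): fills=none; bids=[#6:8@104 #2:1@103 #1:6@99 #4:3@97] asks=[#3:5@105]
After op 7 [order #7] limit_buy(price=100, qty=8): fills=none; bids=[#6:8@104 #2:1@103 #7:8@100 #1:6@99 #4:3@97] asks=[#3:5@105]
After op 8 [order #8] limit_buy(price=101, qty=4): fills=none; bids=[#6:8@104 #2:1@103 #8:4@101 #7:8@100 #1:6@99 #4:3@97] asks=[#3:5@105]

Answer: bid=99 ask=-
bid=103 ask=-
bid=103 ask=105
bid=103 ask=105
bid=103 ask=105
bid=104 ask=105
bid=104 ask=105
bid=104 ask=105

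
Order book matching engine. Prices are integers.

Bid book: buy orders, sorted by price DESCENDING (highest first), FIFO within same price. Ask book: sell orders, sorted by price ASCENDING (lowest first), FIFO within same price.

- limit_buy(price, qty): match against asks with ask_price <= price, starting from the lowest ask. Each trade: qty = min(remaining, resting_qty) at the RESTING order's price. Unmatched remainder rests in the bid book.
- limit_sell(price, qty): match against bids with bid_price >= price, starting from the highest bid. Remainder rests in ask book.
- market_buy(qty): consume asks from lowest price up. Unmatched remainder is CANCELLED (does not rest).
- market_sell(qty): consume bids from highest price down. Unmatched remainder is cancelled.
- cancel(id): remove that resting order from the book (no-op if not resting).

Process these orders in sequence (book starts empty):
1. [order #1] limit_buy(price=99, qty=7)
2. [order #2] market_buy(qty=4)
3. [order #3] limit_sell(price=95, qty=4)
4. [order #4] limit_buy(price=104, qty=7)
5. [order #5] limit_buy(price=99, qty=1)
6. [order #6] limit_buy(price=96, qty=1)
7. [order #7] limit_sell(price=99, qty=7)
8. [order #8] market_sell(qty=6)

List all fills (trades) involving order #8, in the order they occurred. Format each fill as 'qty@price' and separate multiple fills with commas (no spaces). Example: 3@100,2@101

Answer: 3@99,1@99,1@96

Derivation:
After op 1 [order #1] limit_buy(price=99, qty=7): fills=none; bids=[#1:7@99] asks=[-]
After op 2 [order #2] market_buy(qty=4): fills=none; bids=[#1:7@99] asks=[-]
After op 3 [order #3] limit_sell(price=95, qty=4): fills=#1x#3:4@99; bids=[#1:3@99] asks=[-]
After op 4 [order #4] limit_buy(price=104, qty=7): fills=none; bids=[#4:7@104 #1:3@99] asks=[-]
After op 5 [order #5] limit_buy(price=99, qty=1): fills=none; bids=[#4:7@104 #1:3@99 #5:1@99] asks=[-]
After op 6 [order #6] limit_buy(price=96, qty=1): fills=none; bids=[#4:7@104 #1:3@99 #5:1@99 #6:1@96] asks=[-]
After op 7 [order #7] limit_sell(price=99, qty=7): fills=#4x#7:7@104; bids=[#1:3@99 #5:1@99 #6:1@96] asks=[-]
After op 8 [order #8] market_sell(qty=6): fills=#1x#8:3@99 #5x#8:1@99 #6x#8:1@96; bids=[-] asks=[-]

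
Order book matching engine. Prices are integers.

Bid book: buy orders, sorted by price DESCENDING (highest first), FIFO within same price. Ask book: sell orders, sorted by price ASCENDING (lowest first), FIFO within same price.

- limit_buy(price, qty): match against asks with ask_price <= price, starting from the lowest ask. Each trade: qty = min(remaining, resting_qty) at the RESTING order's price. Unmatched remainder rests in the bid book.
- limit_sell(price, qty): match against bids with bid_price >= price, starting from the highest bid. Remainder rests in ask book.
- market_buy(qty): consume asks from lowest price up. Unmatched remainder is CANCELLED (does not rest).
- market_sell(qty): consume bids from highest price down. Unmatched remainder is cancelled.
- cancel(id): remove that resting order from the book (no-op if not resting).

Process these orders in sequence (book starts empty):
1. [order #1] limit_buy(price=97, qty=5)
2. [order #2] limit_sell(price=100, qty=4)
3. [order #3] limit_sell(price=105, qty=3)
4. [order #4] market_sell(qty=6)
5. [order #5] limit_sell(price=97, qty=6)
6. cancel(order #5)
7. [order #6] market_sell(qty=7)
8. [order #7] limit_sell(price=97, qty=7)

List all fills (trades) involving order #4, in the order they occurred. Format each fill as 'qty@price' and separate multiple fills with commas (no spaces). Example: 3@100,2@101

Answer: 5@97

Derivation:
After op 1 [order #1] limit_buy(price=97, qty=5): fills=none; bids=[#1:5@97] asks=[-]
After op 2 [order #2] limit_sell(price=100, qty=4): fills=none; bids=[#1:5@97] asks=[#2:4@100]
After op 3 [order #3] limit_sell(price=105, qty=3): fills=none; bids=[#1:5@97] asks=[#2:4@100 #3:3@105]
After op 4 [order #4] market_sell(qty=6): fills=#1x#4:5@97; bids=[-] asks=[#2:4@100 #3:3@105]
After op 5 [order #5] limit_sell(price=97, qty=6): fills=none; bids=[-] asks=[#5:6@97 #2:4@100 #3:3@105]
After op 6 cancel(order #5): fills=none; bids=[-] asks=[#2:4@100 #3:3@105]
After op 7 [order #6] market_sell(qty=7): fills=none; bids=[-] asks=[#2:4@100 #3:3@105]
After op 8 [order #7] limit_sell(price=97, qty=7): fills=none; bids=[-] asks=[#7:7@97 #2:4@100 #3:3@105]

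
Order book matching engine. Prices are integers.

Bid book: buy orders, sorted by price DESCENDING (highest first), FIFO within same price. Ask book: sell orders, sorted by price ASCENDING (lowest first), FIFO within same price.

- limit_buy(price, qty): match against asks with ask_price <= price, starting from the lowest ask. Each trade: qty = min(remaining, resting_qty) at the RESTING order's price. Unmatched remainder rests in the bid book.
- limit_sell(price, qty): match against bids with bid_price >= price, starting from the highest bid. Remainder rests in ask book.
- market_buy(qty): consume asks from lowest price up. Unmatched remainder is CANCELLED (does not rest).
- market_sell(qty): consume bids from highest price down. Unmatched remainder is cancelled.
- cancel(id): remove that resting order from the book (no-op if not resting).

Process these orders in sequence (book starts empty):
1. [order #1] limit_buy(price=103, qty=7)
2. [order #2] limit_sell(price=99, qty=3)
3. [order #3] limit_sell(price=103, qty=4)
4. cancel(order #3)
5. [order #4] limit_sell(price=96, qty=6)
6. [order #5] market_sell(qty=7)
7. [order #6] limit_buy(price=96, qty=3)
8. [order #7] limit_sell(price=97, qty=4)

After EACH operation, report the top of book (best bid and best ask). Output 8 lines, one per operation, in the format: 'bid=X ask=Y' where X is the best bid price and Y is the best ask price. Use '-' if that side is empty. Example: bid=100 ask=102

After op 1 [order #1] limit_buy(price=103, qty=7): fills=none; bids=[#1:7@103] asks=[-]
After op 2 [order #2] limit_sell(price=99, qty=3): fills=#1x#2:3@103; bids=[#1:4@103] asks=[-]
After op 3 [order #3] limit_sell(price=103, qty=4): fills=#1x#3:4@103; bids=[-] asks=[-]
After op 4 cancel(order #3): fills=none; bids=[-] asks=[-]
After op 5 [order #4] limit_sell(price=96, qty=6): fills=none; bids=[-] asks=[#4:6@96]
After op 6 [order #5] market_sell(qty=7): fills=none; bids=[-] asks=[#4:6@96]
After op 7 [order #6] limit_buy(price=96, qty=3): fills=#6x#4:3@96; bids=[-] asks=[#4:3@96]
After op 8 [order #7] limit_sell(price=97, qty=4): fills=none; bids=[-] asks=[#4:3@96 #7:4@97]

Answer: bid=103 ask=-
bid=103 ask=-
bid=- ask=-
bid=- ask=-
bid=- ask=96
bid=- ask=96
bid=- ask=96
bid=- ask=96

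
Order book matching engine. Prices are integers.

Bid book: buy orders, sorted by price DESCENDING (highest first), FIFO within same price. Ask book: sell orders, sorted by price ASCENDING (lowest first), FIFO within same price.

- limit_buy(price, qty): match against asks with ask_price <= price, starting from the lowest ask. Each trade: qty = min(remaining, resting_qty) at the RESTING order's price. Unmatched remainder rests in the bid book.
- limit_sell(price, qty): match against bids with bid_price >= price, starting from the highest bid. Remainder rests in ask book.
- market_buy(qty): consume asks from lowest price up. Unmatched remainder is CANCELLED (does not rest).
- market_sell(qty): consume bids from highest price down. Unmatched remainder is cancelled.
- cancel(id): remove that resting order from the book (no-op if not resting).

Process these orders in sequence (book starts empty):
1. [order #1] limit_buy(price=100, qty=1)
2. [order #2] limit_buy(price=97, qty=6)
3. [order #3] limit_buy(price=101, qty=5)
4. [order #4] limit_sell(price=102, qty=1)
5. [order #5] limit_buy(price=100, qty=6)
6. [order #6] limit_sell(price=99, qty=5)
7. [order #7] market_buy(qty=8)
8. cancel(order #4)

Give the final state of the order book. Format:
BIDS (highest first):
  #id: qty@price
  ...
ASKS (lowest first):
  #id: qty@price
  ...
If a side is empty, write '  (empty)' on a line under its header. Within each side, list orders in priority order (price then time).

After op 1 [order #1] limit_buy(price=100, qty=1): fills=none; bids=[#1:1@100] asks=[-]
After op 2 [order #2] limit_buy(price=97, qty=6): fills=none; bids=[#1:1@100 #2:6@97] asks=[-]
After op 3 [order #3] limit_buy(price=101, qty=5): fills=none; bids=[#3:5@101 #1:1@100 #2:6@97] asks=[-]
After op 4 [order #4] limit_sell(price=102, qty=1): fills=none; bids=[#3:5@101 #1:1@100 #2:6@97] asks=[#4:1@102]
After op 5 [order #5] limit_buy(price=100, qty=6): fills=none; bids=[#3:5@101 #1:1@100 #5:6@100 #2:6@97] asks=[#4:1@102]
After op 6 [order #6] limit_sell(price=99, qty=5): fills=#3x#6:5@101; bids=[#1:1@100 #5:6@100 #2:6@97] asks=[#4:1@102]
After op 7 [order #7] market_buy(qty=8): fills=#7x#4:1@102; bids=[#1:1@100 #5:6@100 #2:6@97] asks=[-]
After op 8 cancel(order #4): fills=none; bids=[#1:1@100 #5:6@100 #2:6@97] asks=[-]

Answer: BIDS (highest first):
  #1: 1@100
  #5: 6@100
  #2: 6@97
ASKS (lowest first):
  (empty)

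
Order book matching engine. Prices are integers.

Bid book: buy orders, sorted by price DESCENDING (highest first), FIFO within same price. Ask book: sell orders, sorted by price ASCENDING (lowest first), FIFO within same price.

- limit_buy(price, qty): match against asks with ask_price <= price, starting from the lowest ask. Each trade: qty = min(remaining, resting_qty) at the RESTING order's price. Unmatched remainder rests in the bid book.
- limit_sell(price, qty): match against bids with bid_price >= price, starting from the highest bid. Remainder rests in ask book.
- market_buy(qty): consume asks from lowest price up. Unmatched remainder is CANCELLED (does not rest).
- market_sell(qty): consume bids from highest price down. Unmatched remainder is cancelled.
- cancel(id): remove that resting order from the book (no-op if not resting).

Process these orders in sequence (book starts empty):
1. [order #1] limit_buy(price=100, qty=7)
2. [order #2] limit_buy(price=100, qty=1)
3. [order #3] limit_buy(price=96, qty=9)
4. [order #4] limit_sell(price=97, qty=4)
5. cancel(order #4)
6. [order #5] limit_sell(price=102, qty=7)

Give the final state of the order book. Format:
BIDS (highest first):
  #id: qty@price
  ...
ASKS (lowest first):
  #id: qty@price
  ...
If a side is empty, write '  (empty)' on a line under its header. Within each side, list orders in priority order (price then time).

After op 1 [order #1] limit_buy(price=100, qty=7): fills=none; bids=[#1:7@100] asks=[-]
After op 2 [order #2] limit_buy(price=100, qty=1): fills=none; bids=[#1:7@100 #2:1@100] asks=[-]
After op 3 [order #3] limit_buy(price=96, qty=9): fills=none; bids=[#1:7@100 #2:1@100 #3:9@96] asks=[-]
After op 4 [order #4] limit_sell(price=97, qty=4): fills=#1x#4:4@100; bids=[#1:3@100 #2:1@100 #3:9@96] asks=[-]
After op 5 cancel(order #4): fills=none; bids=[#1:3@100 #2:1@100 #3:9@96] asks=[-]
After op 6 [order #5] limit_sell(price=102, qty=7): fills=none; bids=[#1:3@100 #2:1@100 #3:9@96] asks=[#5:7@102]

Answer: BIDS (highest first):
  #1: 3@100
  #2: 1@100
  #3: 9@96
ASKS (lowest first):
  #5: 7@102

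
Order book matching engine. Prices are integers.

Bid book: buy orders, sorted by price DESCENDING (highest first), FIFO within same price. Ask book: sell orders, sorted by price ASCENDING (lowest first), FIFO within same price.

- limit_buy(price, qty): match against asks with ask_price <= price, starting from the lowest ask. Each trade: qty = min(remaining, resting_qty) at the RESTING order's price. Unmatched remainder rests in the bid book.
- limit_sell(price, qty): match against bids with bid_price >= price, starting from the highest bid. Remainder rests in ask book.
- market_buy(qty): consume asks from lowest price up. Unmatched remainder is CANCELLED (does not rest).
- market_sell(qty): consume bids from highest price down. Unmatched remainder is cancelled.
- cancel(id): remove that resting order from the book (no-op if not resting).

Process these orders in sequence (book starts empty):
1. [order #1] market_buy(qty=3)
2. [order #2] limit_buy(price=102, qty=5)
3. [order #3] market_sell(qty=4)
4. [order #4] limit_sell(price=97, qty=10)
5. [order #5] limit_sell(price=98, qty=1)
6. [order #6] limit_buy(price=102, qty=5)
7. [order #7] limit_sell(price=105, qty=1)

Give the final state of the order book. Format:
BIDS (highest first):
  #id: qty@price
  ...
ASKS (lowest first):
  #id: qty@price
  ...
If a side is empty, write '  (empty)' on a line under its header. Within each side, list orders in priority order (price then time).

Answer: BIDS (highest first):
  (empty)
ASKS (lowest first):
  #4: 4@97
  #5: 1@98
  #7: 1@105

Derivation:
After op 1 [order #1] market_buy(qty=3): fills=none; bids=[-] asks=[-]
After op 2 [order #2] limit_buy(price=102, qty=5): fills=none; bids=[#2:5@102] asks=[-]
After op 3 [order #3] market_sell(qty=4): fills=#2x#3:4@102; bids=[#2:1@102] asks=[-]
After op 4 [order #4] limit_sell(price=97, qty=10): fills=#2x#4:1@102; bids=[-] asks=[#4:9@97]
After op 5 [order #5] limit_sell(price=98, qty=1): fills=none; bids=[-] asks=[#4:9@97 #5:1@98]
After op 6 [order #6] limit_buy(price=102, qty=5): fills=#6x#4:5@97; bids=[-] asks=[#4:4@97 #5:1@98]
After op 7 [order #7] limit_sell(price=105, qty=1): fills=none; bids=[-] asks=[#4:4@97 #5:1@98 #7:1@105]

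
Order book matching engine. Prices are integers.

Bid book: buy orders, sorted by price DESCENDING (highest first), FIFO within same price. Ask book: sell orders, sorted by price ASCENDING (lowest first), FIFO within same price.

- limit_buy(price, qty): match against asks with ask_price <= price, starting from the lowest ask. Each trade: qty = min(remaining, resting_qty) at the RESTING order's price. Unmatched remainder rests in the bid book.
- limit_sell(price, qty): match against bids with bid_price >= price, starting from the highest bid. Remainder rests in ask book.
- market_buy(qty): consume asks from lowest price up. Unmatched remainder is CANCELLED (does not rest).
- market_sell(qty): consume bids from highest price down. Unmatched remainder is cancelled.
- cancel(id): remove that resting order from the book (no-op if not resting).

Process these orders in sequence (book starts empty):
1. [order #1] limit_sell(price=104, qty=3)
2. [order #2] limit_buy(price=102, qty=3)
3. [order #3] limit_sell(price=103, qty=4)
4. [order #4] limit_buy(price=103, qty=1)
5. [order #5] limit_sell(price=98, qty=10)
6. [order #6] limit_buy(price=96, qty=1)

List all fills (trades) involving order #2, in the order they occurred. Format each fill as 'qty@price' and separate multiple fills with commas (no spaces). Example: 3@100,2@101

After op 1 [order #1] limit_sell(price=104, qty=3): fills=none; bids=[-] asks=[#1:3@104]
After op 2 [order #2] limit_buy(price=102, qty=3): fills=none; bids=[#2:3@102] asks=[#1:3@104]
After op 3 [order #3] limit_sell(price=103, qty=4): fills=none; bids=[#2:3@102] asks=[#3:4@103 #1:3@104]
After op 4 [order #4] limit_buy(price=103, qty=1): fills=#4x#3:1@103; bids=[#2:3@102] asks=[#3:3@103 #1:3@104]
After op 5 [order #5] limit_sell(price=98, qty=10): fills=#2x#5:3@102; bids=[-] asks=[#5:7@98 #3:3@103 #1:3@104]
After op 6 [order #6] limit_buy(price=96, qty=1): fills=none; bids=[#6:1@96] asks=[#5:7@98 #3:3@103 #1:3@104]

Answer: 3@102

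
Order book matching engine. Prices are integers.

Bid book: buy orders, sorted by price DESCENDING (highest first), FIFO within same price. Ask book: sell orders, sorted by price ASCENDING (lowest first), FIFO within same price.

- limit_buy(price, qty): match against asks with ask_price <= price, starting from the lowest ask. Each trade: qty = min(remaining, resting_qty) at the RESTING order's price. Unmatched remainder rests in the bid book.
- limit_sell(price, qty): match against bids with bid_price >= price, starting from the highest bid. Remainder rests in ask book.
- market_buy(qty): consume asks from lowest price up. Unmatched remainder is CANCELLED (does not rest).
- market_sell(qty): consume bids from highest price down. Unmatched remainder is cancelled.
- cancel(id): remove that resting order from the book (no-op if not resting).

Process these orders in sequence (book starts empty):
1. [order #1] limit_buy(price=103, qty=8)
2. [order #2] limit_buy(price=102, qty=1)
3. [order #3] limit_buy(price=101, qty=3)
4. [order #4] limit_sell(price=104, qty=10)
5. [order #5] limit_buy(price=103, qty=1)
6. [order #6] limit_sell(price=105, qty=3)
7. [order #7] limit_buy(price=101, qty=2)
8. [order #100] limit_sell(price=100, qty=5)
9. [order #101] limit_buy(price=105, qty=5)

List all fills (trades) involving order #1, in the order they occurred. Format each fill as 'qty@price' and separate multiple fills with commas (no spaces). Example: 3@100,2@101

Answer: 5@103

Derivation:
After op 1 [order #1] limit_buy(price=103, qty=8): fills=none; bids=[#1:8@103] asks=[-]
After op 2 [order #2] limit_buy(price=102, qty=1): fills=none; bids=[#1:8@103 #2:1@102] asks=[-]
After op 3 [order #3] limit_buy(price=101, qty=3): fills=none; bids=[#1:8@103 #2:1@102 #3:3@101] asks=[-]
After op 4 [order #4] limit_sell(price=104, qty=10): fills=none; bids=[#1:8@103 #2:1@102 #3:3@101] asks=[#4:10@104]
After op 5 [order #5] limit_buy(price=103, qty=1): fills=none; bids=[#1:8@103 #5:1@103 #2:1@102 #3:3@101] asks=[#4:10@104]
After op 6 [order #6] limit_sell(price=105, qty=3): fills=none; bids=[#1:8@103 #5:1@103 #2:1@102 #3:3@101] asks=[#4:10@104 #6:3@105]
After op 7 [order #7] limit_buy(price=101, qty=2): fills=none; bids=[#1:8@103 #5:1@103 #2:1@102 #3:3@101 #7:2@101] asks=[#4:10@104 #6:3@105]
After op 8 [order #100] limit_sell(price=100, qty=5): fills=#1x#100:5@103; bids=[#1:3@103 #5:1@103 #2:1@102 #3:3@101 #7:2@101] asks=[#4:10@104 #6:3@105]
After op 9 [order #101] limit_buy(price=105, qty=5): fills=#101x#4:5@104; bids=[#1:3@103 #5:1@103 #2:1@102 #3:3@101 #7:2@101] asks=[#4:5@104 #6:3@105]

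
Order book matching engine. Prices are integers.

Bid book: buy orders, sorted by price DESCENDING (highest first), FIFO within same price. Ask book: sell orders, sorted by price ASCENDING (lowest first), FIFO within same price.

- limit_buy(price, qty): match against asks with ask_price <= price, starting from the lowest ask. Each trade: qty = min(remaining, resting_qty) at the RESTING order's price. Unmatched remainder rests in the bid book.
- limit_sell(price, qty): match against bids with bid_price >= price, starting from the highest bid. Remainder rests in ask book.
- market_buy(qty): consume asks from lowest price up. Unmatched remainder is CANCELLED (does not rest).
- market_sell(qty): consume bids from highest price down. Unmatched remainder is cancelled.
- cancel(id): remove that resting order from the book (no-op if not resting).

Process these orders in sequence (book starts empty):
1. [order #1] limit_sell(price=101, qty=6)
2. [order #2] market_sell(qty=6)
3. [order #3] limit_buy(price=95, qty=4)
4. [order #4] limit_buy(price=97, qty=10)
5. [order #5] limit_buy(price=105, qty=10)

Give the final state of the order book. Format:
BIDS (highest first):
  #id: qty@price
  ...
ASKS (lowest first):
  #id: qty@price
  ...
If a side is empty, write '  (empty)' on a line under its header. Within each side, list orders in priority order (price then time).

Answer: BIDS (highest first):
  #5: 4@105
  #4: 10@97
  #3: 4@95
ASKS (lowest first):
  (empty)

Derivation:
After op 1 [order #1] limit_sell(price=101, qty=6): fills=none; bids=[-] asks=[#1:6@101]
After op 2 [order #2] market_sell(qty=6): fills=none; bids=[-] asks=[#1:6@101]
After op 3 [order #3] limit_buy(price=95, qty=4): fills=none; bids=[#3:4@95] asks=[#1:6@101]
After op 4 [order #4] limit_buy(price=97, qty=10): fills=none; bids=[#4:10@97 #3:4@95] asks=[#1:6@101]
After op 5 [order #5] limit_buy(price=105, qty=10): fills=#5x#1:6@101; bids=[#5:4@105 #4:10@97 #3:4@95] asks=[-]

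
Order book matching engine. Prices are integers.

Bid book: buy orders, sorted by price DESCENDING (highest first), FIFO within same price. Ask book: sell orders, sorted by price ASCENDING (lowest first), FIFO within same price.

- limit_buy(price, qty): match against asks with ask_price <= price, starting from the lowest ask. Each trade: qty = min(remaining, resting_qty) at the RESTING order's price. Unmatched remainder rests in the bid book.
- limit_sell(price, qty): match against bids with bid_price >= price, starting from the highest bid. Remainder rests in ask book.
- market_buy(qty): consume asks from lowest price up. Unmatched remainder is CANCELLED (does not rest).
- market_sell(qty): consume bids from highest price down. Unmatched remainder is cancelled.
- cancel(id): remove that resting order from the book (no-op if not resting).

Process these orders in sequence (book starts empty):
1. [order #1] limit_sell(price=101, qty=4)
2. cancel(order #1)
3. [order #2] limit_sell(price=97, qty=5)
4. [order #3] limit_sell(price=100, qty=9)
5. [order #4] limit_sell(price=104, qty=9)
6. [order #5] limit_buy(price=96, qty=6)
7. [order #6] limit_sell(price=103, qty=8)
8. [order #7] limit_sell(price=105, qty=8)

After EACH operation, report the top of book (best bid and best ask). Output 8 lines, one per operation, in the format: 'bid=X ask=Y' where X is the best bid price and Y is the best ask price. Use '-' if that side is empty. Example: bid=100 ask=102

After op 1 [order #1] limit_sell(price=101, qty=4): fills=none; bids=[-] asks=[#1:4@101]
After op 2 cancel(order #1): fills=none; bids=[-] asks=[-]
After op 3 [order #2] limit_sell(price=97, qty=5): fills=none; bids=[-] asks=[#2:5@97]
After op 4 [order #3] limit_sell(price=100, qty=9): fills=none; bids=[-] asks=[#2:5@97 #3:9@100]
After op 5 [order #4] limit_sell(price=104, qty=9): fills=none; bids=[-] asks=[#2:5@97 #3:9@100 #4:9@104]
After op 6 [order #5] limit_buy(price=96, qty=6): fills=none; bids=[#5:6@96] asks=[#2:5@97 #3:9@100 #4:9@104]
After op 7 [order #6] limit_sell(price=103, qty=8): fills=none; bids=[#5:6@96] asks=[#2:5@97 #3:9@100 #6:8@103 #4:9@104]
After op 8 [order #7] limit_sell(price=105, qty=8): fills=none; bids=[#5:6@96] asks=[#2:5@97 #3:9@100 #6:8@103 #4:9@104 #7:8@105]

Answer: bid=- ask=101
bid=- ask=-
bid=- ask=97
bid=- ask=97
bid=- ask=97
bid=96 ask=97
bid=96 ask=97
bid=96 ask=97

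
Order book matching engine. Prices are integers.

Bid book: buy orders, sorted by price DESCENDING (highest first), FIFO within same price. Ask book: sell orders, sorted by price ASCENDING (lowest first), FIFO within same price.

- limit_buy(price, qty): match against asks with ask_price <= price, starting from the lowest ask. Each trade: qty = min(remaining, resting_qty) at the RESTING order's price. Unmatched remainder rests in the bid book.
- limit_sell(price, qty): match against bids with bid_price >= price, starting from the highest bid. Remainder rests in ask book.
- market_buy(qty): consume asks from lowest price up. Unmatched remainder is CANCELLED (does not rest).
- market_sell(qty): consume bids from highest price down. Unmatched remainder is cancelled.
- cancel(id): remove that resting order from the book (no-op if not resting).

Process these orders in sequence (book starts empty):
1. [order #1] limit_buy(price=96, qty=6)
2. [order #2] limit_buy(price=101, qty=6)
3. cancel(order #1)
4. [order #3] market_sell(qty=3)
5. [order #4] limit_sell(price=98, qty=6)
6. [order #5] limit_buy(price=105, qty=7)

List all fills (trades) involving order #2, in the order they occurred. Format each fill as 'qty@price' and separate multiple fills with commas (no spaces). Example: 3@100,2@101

Answer: 3@101,3@101

Derivation:
After op 1 [order #1] limit_buy(price=96, qty=6): fills=none; bids=[#1:6@96] asks=[-]
After op 2 [order #2] limit_buy(price=101, qty=6): fills=none; bids=[#2:6@101 #1:6@96] asks=[-]
After op 3 cancel(order #1): fills=none; bids=[#2:6@101] asks=[-]
After op 4 [order #3] market_sell(qty=3): fills=#2x#3:3@101; bids=[#2:3@101] asks=[-]
After op 5 [order #4] limit_sell(price=98, qty=6): fills=#2x#4:3@101; bids=[-] asks=[#4:3@98]
After op 6 [order #5] limit_buy(price=105, qty=7): fills=#5x#4:3@98; bids=[#5:4@105] asks=[-]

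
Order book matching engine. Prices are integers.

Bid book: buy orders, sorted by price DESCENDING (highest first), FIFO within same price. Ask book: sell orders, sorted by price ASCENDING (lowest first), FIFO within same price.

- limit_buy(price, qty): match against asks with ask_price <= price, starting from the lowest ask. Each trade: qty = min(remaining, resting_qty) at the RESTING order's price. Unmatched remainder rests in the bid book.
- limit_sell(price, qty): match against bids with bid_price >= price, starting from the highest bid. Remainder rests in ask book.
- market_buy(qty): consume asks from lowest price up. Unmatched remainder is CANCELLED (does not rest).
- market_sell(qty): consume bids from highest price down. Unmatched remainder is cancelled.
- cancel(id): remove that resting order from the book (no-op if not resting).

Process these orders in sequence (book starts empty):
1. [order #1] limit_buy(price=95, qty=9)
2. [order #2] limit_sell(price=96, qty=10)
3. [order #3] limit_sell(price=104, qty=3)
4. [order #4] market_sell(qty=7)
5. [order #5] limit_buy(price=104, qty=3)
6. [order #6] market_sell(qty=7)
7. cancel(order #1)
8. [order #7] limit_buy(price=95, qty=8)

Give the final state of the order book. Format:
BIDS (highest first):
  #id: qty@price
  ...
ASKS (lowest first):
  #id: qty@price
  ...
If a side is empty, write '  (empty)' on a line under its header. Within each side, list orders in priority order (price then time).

Answer: BIDS (highest first):
  #7: 8@95
ASKS (lowest first):
  #2: 7@96
  #3: 3@104

Derivation:
After op 1 [order #1] limit_buy(price=95, qty=9): fills=none; bids=[#1:9@95] asks=[-]
After op 2 [order #2] limit_sell(price=96, qty=10): fills=none; bids=[#1:9@95] asks=[#2:10@96]
After op 3 [order #3] limit_sell(price=104, qty=3): fills=none; bids=[#1:9@95] asks=[#2:10@96 #3:3@104]
After op 4 [order #4] market_sell(qty=7): fills=#1x#4:7@95; bids=[#1:2@95] asks=[#2:10@96 #3:3@104]
After op 5 [order #5] limit_buy(price=104, qty=3): fills=#5x#2:3@96; bids=[#1:2@95] asks=[#2:7@96 #3:3@104]
After op 6 [order #6] market_sell(qty=7): fills=#1x#6:2@95; bids=[-] asks=[#2:7@96 #3:3@104]
After op 7 cancel(order #1): fills=none; bids=[-] asks=[#2:7@96 #3:3@104]
After op 8 [order #7] limit_buy(price=95, qty=8): fills=none; bids=[#7:8@95] asks=[#2:7@96 #3:3@104]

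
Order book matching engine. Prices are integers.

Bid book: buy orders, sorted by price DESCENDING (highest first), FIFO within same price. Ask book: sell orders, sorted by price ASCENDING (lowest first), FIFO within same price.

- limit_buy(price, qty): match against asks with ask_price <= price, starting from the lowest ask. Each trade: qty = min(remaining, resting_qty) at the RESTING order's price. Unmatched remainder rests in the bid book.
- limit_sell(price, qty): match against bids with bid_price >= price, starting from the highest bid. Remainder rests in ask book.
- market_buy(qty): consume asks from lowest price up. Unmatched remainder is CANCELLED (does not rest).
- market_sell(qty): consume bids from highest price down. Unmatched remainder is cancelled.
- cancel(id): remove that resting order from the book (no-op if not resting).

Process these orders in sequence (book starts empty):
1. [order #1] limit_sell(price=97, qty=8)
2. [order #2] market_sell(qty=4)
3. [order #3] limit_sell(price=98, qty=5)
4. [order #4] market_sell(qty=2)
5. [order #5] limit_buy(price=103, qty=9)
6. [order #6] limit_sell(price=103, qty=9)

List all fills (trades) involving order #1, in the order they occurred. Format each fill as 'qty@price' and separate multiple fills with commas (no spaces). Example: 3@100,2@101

Answer: 8@97

Derivation:
After op 1 [order #1] limit_sell(price=97, qty=8): fills=none; bids=[-] asks=[#1:8@97]
After op 2 [order #2] market_sell(qty=4): fills=none; bids=[-] asks=[#1:8@97]
After op 3 [order #3] limit_sell(price=98, qty=5): fills=none; bids=[-] asks=[#1:8@97 #3:5@98]
After op 4 [order #4] market_sell(qty=2): fills=none; bids=[-] asks=[#1:8@97 #3:5@98]
After op 5 [order #5] limit_buy(price=103, qty=9): fills=#5x#1:8@97 #5x#3:1@98; bids=[-] asks=[#3:4@98]
After op 6 [order #6] limit_sell(price=103, qty=9): fills=none; bids=[-] asks=[#3:4@98 #6:9@103]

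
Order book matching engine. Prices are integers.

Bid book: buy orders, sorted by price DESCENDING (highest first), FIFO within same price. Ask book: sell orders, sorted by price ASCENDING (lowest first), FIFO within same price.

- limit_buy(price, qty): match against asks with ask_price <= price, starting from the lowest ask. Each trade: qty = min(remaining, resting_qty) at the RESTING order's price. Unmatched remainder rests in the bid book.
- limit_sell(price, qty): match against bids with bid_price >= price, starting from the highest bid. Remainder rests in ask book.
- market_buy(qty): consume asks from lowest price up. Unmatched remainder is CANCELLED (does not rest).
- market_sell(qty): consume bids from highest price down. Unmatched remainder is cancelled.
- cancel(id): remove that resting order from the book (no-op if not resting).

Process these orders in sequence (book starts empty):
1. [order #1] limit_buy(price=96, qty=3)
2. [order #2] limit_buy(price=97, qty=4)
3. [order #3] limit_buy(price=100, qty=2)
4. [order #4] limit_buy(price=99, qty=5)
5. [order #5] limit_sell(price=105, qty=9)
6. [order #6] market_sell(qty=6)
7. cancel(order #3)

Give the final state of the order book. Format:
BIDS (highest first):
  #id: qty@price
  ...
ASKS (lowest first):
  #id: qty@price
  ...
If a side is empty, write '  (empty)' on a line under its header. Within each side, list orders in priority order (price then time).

After op 1 [order #1] limit_buy(price=96, qty=3): fills=none; bids=[#1:3@96] asks=[-]
After op 2 [order #2] limit_buy(price=97, qty=4): fills=none; bids=[#2:4@97 #1:3@96] asks=[-]
After op 3 [order #3] limit_buy(price=100, qty=2): fills=none; bids=[#3:2@100 #2:4@97 #1:3@96] asks=[-]
After op 4 [order #4] limit_buy(price=99, qty=5): fills=none; bids=[#3:2@100 #4:5@99 #2:4@97 #1:3@96] asks=[-]
After op 5 [order #5] limit_sell(price=105, qty=9): fills=none; bids=[#3:2@100 #4:5@99 #2:4@97 #1:3@96] asks=[#5:9@105]
After op 6 [order #6] market_sell(qty=6): fills=#3x#6:2@100 #4x#6:4@99; bids=[#4:1@99 #2:4@97 #1:3@96] asks=[#5:9@105]
After op 7 cancel(order #3): fills=none; bids=[#4:1@99 #2:4@97 #1:3@96] asks=[#5:9@105]

Answer: BIDS (highest first):
  #4: 1@99
  #2: 4@97
  #1: 3@96
ASKS (lowest first):
  #5: 9@105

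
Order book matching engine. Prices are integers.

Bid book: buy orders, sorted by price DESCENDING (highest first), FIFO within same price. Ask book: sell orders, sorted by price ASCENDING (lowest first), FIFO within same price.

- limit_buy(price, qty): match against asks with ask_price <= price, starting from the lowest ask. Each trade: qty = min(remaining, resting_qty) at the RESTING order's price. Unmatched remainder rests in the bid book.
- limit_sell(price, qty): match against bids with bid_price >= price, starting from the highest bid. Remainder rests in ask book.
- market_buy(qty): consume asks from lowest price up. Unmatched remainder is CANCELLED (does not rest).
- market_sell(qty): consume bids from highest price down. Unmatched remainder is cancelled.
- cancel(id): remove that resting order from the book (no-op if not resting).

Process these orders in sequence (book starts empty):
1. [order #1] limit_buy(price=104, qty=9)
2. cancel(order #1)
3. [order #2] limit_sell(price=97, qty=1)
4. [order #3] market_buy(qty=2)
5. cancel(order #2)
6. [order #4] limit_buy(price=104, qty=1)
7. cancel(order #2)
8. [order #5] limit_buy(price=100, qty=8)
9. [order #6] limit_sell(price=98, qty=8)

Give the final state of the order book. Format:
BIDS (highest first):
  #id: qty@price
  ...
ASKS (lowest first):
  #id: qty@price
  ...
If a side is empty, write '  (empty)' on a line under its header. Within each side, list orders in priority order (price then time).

Answer: BIDS (highest first):
  #5: 1@100
ASKS (lowest first):
  (empty)

Derivation:
After op 1 [order #1] limit_buy(price=104, qty=9): fills=none; bids=[#1:9@104] asks=[-]
After op 2 cancel(order #1): fills=none; bids=[-] asks=[-]
After op 3 [order #2] limit_sell(price=97, qty=1): fills=none; bids=[-] asks=[#2:1@97]
After op 4 [order #3] market_buy(qty=2): fills=#3x#2:1@97; bids=[-] asks=[-]
After op 5 cancel(order #2): fills=none; bids=[-] asks=[-]
After op 6 [order #4] limit_buy(price=104, qty=1): fills=none; bids=[#4:1@104] asks=[-]
After op 7 cancel(order #2): fills=none; bids=[#4:1@104] asks=[-]
After op 8 [order #5] limit_buy(price=100, qty=8): fills=none; bids=[#4:1@104 #5:8@100] asks=[-]
After op 9 [order #6] limit_sell(price=98, qty=8): fills=#4x#6:1@104 #5x#6:7@100; bids=[#5:1@100] asks=[-]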